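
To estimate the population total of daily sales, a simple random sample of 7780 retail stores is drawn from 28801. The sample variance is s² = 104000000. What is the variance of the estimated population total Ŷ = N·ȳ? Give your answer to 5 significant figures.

8.0931 × 10^12

Var(Ŷ) = N²·Var(ȳ) = N²·(1 − n/N)·s²/n.
f = 7780/28801 = 0.27012951; Var(ȳ) = 0.72987049·104000000/7780 = 9756.6235.
Var(Ŷ) = 28801² · 9756.6235 = 8.0930958 × 10^12.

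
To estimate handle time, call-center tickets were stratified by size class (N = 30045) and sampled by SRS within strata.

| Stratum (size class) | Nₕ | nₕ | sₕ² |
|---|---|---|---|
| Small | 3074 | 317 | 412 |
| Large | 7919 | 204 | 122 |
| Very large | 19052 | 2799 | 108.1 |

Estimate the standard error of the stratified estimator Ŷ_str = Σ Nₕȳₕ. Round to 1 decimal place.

7714.3

Var(Ŷ_str) = Σₕ Nₕ²(1 − fₕ)sₕ²/nₕ.
Small: 3074²·(1 − 317/3074)·412/317 = 1.101485 × 10^7.
Large: 7919²·(1 − 204/7919)·122/204 = 3.6537257 × 10^7.
Very large: 19052²·(1 − 2799/19052)·108.1/2799 = 1.1959056 × 10^7.
Sum = 5.9511163 × 10^7.
SE = √(5.9511163 × 10^7) = 7714.3.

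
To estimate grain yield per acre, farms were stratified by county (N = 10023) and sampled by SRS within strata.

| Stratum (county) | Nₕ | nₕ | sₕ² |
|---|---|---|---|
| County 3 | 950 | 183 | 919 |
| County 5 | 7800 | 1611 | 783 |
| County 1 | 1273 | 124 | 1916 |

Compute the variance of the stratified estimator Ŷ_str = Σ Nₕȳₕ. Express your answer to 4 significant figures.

4.972 × 10^7

Var(Ŷ_str) = Σₕ Nₕ²(1 − fₕ)sₕ²/nₕ.
County 3: 950²·(1 − 183/950)·919/183 = 3.6591768 × 10^6.
County 5: 7800²·(1 − 1611/7800)·783/1611 = 2.3462879 × 10^7.
County 1: 1273²·(1 − 124/1273)·1916/124 = 2.2600719 × 10^7.
Sum = 4.9722775 × 10^7.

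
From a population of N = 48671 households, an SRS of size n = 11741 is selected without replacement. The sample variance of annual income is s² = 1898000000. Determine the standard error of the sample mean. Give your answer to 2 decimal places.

Under SRS without replacement, Var(ȳ) = (1 − f)·s²/n with f = n/N = 11741/48671 = 0.24123195.
Var(ȳ) = (1 − 0.24123195)·1898000000/11741 = 0.75876805·161655.74 = 122659.21.
SE(ȳ) = √(122659.21) = 350.23.

350.23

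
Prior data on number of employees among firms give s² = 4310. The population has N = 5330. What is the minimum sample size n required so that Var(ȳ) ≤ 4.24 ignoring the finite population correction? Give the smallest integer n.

1017

Without fpc, n₀ = s²/D = 4310/4.24 = 1016.5094.
Rounding up, n = 1017.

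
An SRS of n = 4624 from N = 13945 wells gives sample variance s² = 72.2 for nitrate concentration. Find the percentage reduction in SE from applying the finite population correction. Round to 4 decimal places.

18.2436

f = n/N = 4624/13945 = 0.33158838.
SE_no-fpc = √(s²/n) = 0.12495674; SE_fpc = √((1−f)s²/n) = 0.10216019.
Ratio = √(1−f) = 0.81756444. Reduction = 100·(1 − 0.81756444) = 18.2436%.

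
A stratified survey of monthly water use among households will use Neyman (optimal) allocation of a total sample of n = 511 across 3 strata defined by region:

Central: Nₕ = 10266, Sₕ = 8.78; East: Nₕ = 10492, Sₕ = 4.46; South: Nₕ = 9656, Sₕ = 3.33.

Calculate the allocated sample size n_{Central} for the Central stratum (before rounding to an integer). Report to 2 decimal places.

272.40

Neyman allocation: nₕ = n·NₕSₕ / Σⱼ NⱼSⱼ.
Σ NⱼSⱼ = 10266·8.78 + 10492·4.46 + 9656·3.33 = 169084.28.
n_{Central} = 511·10266·8.78 / 169084.28 = 272.40.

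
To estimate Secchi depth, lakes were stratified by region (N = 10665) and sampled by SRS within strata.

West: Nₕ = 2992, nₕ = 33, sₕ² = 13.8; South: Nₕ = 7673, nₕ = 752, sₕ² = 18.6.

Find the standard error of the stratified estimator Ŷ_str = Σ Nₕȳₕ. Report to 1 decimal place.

Var(Ŷ_str) = Σₕ Nₕ²(1 − fₕ)sₕ²/nₕ.
West: 2992²·(1 − 33/2992)·13.8/33 = 3.7023008 × 10^6.
South: 7673²·(1 − 752/7673)·18.6/752 = 1.3134972 × 10^6.
Sum = 5.015798 × 10^6.
SE = √(5.015798 × 10^6) = 2239.6.

2239.6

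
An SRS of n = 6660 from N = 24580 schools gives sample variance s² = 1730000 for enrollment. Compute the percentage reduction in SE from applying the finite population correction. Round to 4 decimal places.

f = n/N = 6660/24580 = 0.27095199.
SE_no-fpc = √(s²/n) = 16.117064; SE_fpc = √((1−f)s²/n) = 13.761444.
Ratio = √(1−f) = 0.85384308. Reduction = 100·(1 − 0.85384308) = 14.6157%.

14.6157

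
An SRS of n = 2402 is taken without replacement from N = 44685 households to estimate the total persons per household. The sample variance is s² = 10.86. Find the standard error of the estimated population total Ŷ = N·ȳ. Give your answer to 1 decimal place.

Var(Ŷ) = N²·Var(ȳ) = N²·(1 − n/N)·s²/n.
f = 2402/44685 = 0.05375406; Var(ȳ) = 0.94624594·10.86/2402 = 0.0042781977.
Var(Ŷ) = 44685² · 0.0042781977 = 8.5424879 × 10^6.
SE(Ŷ) = √(8.5424879 × 10^6) = 2922.8.

2922.8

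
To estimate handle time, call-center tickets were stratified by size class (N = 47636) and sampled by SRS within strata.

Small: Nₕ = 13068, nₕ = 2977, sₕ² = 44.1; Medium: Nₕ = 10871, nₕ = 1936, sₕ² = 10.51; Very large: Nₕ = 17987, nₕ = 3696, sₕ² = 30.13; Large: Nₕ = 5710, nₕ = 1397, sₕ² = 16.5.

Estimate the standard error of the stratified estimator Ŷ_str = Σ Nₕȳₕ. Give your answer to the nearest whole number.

Var(Ŷ_str) = Σₕ Nₕ²(1 − fₕ)sₕ²/nₕ.
Small: 13068²·(1 − 2977/13068)·44.1/2977 = 1.9534535 × 10^6.
Medium: 10871²·(1 − 1936/10871)·10.51/1936 = 527304.42.
Very large: 17987²·(1 − 3696/17987)·30.13/3696 = 2.0955041 × 10^6.
Large: 5710²·(1 − 1397/5710)·16.5/1397 = 290872.8.
Sum = 4.8671348 × 10^6.
SE = √(4.8671348 × 10^6) = 2206.

2206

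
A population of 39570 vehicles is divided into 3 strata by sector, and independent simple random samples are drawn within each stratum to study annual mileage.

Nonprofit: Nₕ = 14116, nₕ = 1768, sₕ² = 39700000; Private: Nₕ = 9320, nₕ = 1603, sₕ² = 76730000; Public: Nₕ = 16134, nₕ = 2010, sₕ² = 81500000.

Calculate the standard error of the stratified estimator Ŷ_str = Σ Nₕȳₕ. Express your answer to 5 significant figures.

Var(Ŷ_str) = Σₕ Nₕ²(1 − fₕ)sₕ²/nₕ.
Nonprofit: 14116²·(1 − 1768/14116)·39700000/1768 = 3.9139612 × 10^12.
Private: 9320²·(1 − 1603/9320)·76730000/1603 = 3.4426755 × 10^12.
Public: 16134²·(1 − 2010/16134)·81500000/2010 = 9.2397732 × 10^12.
Sum = 1.659641 × 10^13.
SE = √(1.659641 × 10^13) = 4.0739 × 10^6.

4.0739 × 10^6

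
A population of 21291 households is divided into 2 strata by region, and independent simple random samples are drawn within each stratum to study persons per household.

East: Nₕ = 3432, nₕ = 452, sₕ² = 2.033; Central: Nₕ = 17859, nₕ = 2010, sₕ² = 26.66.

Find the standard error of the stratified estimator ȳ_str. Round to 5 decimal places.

Var(ȳ_str) = Σₕ Wₕ²(1 − fₕ)sₕ²/nₕ with Wₕ = Nₕ/N, N = 21291.
East: Wₕ = 0.16119487; term = 0.16119487²·(1 − 0.13170163)·2.033/452 = 1.0147764 × 10^-4.
Central: Wₕ = 0.83880513; term = 0.83880513²·(1 − 0.11254829)·26.66/2010 = 0.0082819188.
Sum = 0.0083833964.
SE = √(0.0083833964) = 0.09156.

0.09156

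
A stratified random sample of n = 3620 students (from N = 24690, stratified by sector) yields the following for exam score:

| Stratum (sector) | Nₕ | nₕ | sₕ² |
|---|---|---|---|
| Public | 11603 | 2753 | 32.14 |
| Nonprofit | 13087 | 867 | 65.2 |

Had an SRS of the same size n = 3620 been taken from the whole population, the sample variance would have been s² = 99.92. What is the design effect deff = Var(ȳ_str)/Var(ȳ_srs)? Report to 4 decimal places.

0.9210

Var(ȳ_str) = Σ Wₕ²(1−fₕ)sₕ²/nₕ with Wₕ = Nₕ/24690:
  Public: (11603/24690)²·(1−2753/11603)·32.14/2753 = 0.0019665774
  Nonprofit: (13087/24690)²·(1−867/13087)·65.2/867 = 0.019728662
  → Var(ȳ_str) = 0.021695239.
Var(ȳ_srs) = (1 − 3620/24690)·99.92/3620 = 0.023555227.
deff = 0.021695239 / 0.023555227 = 0.9210.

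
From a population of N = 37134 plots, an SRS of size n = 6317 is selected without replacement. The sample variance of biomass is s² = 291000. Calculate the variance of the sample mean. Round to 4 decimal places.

Under SRS without replacement, Var(ȳ) = (1 − f)·s²/n with f = n/N = 6317/37134 = 0.17011364.
Var(ȳ) = (1 − 0.17011364)·291000/6317 = 0.82988636·46.066171 = 38.229687.

38.2297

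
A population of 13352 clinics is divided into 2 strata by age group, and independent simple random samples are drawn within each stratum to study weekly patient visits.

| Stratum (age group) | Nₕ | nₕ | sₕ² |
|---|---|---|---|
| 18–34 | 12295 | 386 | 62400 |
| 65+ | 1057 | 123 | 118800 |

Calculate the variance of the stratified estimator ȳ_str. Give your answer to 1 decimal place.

138.1

Var(ȳ_str) = Σₕ Wₕ²(1 − fₕ)sₕ²/nₕ with Wₕ = Nₕ/N, N = 13352.
18–34: Wₕ = 0.92083583; term = 0.92083583²·(1 − 0.03139488)·62400/386 = 132.7726.
65+: Wₕ = 0.07916417; term = 0.07916417²·(1 − 0.11636708)·118800/123 = 5.3486052.
Sum = 138.12121.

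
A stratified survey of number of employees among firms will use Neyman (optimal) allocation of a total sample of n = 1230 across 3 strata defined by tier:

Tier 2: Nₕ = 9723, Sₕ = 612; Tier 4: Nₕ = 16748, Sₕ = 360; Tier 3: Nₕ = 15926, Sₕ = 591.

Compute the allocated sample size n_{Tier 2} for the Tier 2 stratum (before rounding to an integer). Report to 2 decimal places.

Neyman allocation: nₕ = n·NₕSₕ / Σⱼ NⱼSⱼ.
Σ NⱼSⱼ = 9723·612 + 16748·360 + 15926·591 = 2.1392022 × 10^7.
n_{Tier 2} = 1230·9723·612 / (2.1392022 × 10^7) = 342.14.

342.14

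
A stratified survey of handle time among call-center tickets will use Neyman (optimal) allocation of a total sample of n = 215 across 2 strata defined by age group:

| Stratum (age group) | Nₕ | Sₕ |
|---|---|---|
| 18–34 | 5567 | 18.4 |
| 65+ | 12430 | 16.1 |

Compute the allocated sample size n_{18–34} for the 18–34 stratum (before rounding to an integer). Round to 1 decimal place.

Neyman allocation: nₕ = n·NₕSₕ / Σⱼ NⱼSⱼ.
Σ NⱼSⱼ = 5567·18.4 + 12430·16.1 = 302555.8.
n_{18–34} = 215·5567·18.4 / 302555.8 = 72.8.

72.8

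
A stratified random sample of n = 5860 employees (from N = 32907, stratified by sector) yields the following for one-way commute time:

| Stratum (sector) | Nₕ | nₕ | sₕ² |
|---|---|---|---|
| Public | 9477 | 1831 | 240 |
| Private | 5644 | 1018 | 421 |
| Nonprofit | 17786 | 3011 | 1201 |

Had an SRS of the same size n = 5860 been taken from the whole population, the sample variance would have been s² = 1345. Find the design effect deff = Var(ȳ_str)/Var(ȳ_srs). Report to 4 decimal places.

Var(ȳ_str) = Σ Wₕ²(1−fₕ)sₕ²/nₕ with Wₕ = Nₕ/32907:
  Public: (9477/32907)²·(1−1831/9477)·240/1831 = 0.008771048
  Private: (5644/32907)²·(1−1018/5644)·421/1018 = 0.0099712675
  Nonprofit: (17786/32907)²·(1−3011/17786)·1201/3011 = 0.0967969
  → Var(ȳ_str) = 0.11553922.
Var(ȳ_srs) = (1 − 5860/32907)·1345/5860 = 0.18864942.
deff = 0.11553922 / 0.18864942 = 0.6125.

0.6125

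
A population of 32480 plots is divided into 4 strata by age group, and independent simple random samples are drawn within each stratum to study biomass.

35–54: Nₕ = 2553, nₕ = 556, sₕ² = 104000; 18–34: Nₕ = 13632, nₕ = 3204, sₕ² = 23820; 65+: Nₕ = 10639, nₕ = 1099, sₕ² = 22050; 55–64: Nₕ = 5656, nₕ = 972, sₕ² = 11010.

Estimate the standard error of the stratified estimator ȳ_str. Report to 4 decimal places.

2.0299

Var(ȳ_str) = Σₕ Wₕ²(1 − fₕ)sₕ²/nₕ with Wₕ = Nₕ/N, N = 32480.
35–54: Wₕ = 0.07860222; term = 0.07860222²·(1 − 0.21778300)·104000/556 = 0.90397285.
18–34: Wₕ = 0.41970443; term = 0.41970443²·(1 − 0.23503521)·23820/3204 = 1.0017926.
65+: Wₕ = 0.32755542; term = 0.32755542²·(1 − 0.10329918)·22050/1099 = 1.9303144.
55–64: Wₕ = 0.17413793; term = 0.17413793²·(1 − 0.17185290)·11010/972 = 0.28445613.
Sum = 4.120536.
SE = √(4.120536) = 2.0299.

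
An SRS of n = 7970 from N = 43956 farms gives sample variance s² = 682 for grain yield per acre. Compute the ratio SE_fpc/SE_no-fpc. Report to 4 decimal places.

0.9048

f = n/N = 7970/43956 = 0.18131768.
SE_no-fpc = √(s²/n) = 0.29252503; SE_fpc = √((1−f)s²/n) = 0.26467976.
Ratio = √(1−f) = 0.90481065.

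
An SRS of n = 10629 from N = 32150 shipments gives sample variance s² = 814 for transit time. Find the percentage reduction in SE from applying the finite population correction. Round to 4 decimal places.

f = n/N = 10629/32150 = 0.33060653.
SE_no-fpc = √(s²/n) = 0.27673622; SE_fpc = √((1−f)s²/n) = 0.2264158.
Ratio = √(1−f) = 0.81816469. Reduction = 100·(1 − 0.81816469) = 18.1835%.

18.1835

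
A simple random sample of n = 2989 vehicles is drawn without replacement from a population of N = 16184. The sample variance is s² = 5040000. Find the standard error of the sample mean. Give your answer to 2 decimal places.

Under SRS without replacement, Var(ȳ) = (1 − f)·s²/n with f = n/N = 2989/16184 = 0.18468858.
Var(ȳ) = (1 − 0.18468858)·5040000/2989 = 0.81531142·1686.1827 = 1374.764.
SE(ȳ) = √(1374.764) = 37.08.

37.08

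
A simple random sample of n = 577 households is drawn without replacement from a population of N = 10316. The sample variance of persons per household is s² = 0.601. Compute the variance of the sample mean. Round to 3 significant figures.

Under SRS without replacement, Var(ȳ) = (1 − f)·s²/n with f = n/N = 577/10316 = 0.05593253.
Var(ȳ) = (1 − 0.05593253)·0.601/577 = 0.94406747·0.0010415945 = 9.8333544 × 10^-4.

9.83 × 10^-4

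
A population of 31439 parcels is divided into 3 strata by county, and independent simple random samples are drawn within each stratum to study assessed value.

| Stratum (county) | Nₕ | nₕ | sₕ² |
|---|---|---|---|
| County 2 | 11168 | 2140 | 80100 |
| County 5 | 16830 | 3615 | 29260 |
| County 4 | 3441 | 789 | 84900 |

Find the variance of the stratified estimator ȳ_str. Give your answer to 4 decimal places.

Var(ȳ_str) = Σₕ Wₕ²(1 − fₕ)sₕ²/nₕ with Wₕ = Nₕ/N, N = 31439.
County 2: Wₕ = 0.35522758; term = 0.35522758²·(1 − 0.19161891)·80100/2140 = 3.8181084.
County 5: Wₕ = 0.53532237; term = 0.53532237²·(1 − 0.21479501)·29260/3615 = 1.8212932.
County 4: Wₕ = 0.10945005; term = 0.10945005²·(1 − 0.22929381)·84900/789 = 0.99346239.
Sum = 6.632864.

6.6329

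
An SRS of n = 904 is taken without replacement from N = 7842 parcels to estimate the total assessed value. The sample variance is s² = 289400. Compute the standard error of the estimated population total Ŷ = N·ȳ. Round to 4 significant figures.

132000

Var(Ŷ) = N²·Var(ȳ) = N²·(1 − n/N)·s²/n.
f = 904/7842 = 0.11527672; Var(ȳ) = 0.88472328·289400/904 = 283.22889.
Var(Ŷ) = 7842² · 283.22889 = 1.7417717 × 10^10.
SE(Ŷ) = √(1.7417717 × 10^10) = 132000.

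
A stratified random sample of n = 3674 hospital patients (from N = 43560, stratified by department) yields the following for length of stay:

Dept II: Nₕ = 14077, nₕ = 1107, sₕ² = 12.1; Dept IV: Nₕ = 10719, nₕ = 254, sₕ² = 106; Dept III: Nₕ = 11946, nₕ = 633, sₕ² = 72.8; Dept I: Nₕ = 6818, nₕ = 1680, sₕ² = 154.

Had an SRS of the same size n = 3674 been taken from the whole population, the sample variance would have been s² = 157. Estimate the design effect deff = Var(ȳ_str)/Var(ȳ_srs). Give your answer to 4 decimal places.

0.9100

Var(ȳ_str) = Σ Wₕ²(1−fₕ)sₕ²/nₕ with Wₕ = Nₕ/43560:
  Dept II: (14077/43560)²·(1−1107/14077)·12.1/1107 = 0.001051749
  Dept IV: (10719/43560)²·(1−254/10719)·106/254 = 0.024671179
  Dept III: (11946/43560)²·(1−633/11946)·72.8/633 = 0.0081912885
  Dept I: (6818/43560)²·(1−1680/6818)·154/1680 = 0.0016923368
  → Var(ȳ_str) = 0.035606553.
Var(ȳ_srs) = (1 − 3674/43560)·157/3674 = 0.039128492.
deff = 0.035606553 / 0.039128492 = 0.9100.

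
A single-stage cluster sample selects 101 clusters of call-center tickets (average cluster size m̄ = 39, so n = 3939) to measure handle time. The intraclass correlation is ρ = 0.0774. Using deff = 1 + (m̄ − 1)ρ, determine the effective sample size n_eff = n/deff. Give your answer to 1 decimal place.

deff = 1 + (39 − 1)·0.0774 = 1 + 2.9412 = 3.9412.
n_eff = 3939 / 3.9412 = 999.4.

999.4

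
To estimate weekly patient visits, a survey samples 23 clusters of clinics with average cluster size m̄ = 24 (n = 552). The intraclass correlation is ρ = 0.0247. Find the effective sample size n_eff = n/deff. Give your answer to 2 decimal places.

deff = 1 + (24 − 1)·0.0247 = 1 + 0.5681 = 1.5681.
n_eff = 552 / 1.5681 = 352.02.

352.02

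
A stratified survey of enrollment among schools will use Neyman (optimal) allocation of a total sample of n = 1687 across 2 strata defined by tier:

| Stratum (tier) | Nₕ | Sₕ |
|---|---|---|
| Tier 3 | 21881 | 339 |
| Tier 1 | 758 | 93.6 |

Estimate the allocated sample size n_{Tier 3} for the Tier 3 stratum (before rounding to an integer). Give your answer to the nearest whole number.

Neyman allocation: nₕ = n·NₕSₕ / Σⱼ NⱼSⱼ.
Σ NⱼSⱼ = 21881·339 + 758·93.6 = 7.4886078 × 10^6.
n_{Tier 3} = 1687·21881·339 / (7.4886078 × 10^6) = 1671.

1671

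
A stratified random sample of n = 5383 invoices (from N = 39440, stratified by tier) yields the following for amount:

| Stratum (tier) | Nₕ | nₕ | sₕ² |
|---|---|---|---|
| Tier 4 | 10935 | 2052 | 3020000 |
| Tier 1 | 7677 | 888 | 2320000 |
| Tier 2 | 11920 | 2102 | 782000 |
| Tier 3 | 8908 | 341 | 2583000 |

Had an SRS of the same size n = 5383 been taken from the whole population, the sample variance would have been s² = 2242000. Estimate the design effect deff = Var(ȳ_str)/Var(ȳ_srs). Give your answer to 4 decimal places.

Var(ȳ_str) = Σ Wₕ²(1−fₕ)sₕ²/nₕ with Wₕ = Nₕ/39440:
  Tier 4: (10935/39440)²·(1−2052/10935)·3020000/2052 = 91.90396
  Tier 1: (7677/39440)²·(1−888/7677)·2320000/888 = 87.53839
  Tier 2: (11920/39440)²·(1−2102/11920)·782000/2102 = 27.989782
  Tier 3: (8908/39440)²·(1−341/8908)·2583000/341 = 371.62523
  → Var(ȳ_str) = 579.05736.
Var(ȳ_srs) = (1 − 5383/39440)·2242000/5383 = 359.65054.
deff = 579.05736 / 359.65054 = 1.6101.

1.6101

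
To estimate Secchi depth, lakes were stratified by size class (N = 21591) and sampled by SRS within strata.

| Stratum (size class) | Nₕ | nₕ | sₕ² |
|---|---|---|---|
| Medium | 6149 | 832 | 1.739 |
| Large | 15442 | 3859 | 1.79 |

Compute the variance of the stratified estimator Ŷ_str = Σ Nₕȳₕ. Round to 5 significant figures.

151300

Var(Ŷ_str) = Σₕ Nₕ²(1 − fₕ)sₕ²/nₕ.
Medium: 6149²·(1 − 832/6149)·1.739/832 = 68335.662.
Large: 15442²·(1 − 3859/15442)·1.79/3859 = 82966.517.
Sum = 151302.18.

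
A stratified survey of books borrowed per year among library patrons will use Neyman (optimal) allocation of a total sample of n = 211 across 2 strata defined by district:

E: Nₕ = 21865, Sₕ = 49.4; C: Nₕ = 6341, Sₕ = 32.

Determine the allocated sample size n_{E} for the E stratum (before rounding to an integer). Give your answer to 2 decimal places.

177.63

Neyman allocation: nₕ = n·NₕSₕ / Σⱼ NⱼSⱼ.
Σ NⱼSⱼ = 21865·49.4 + 6341·32 = 1.283043 × 10^6.
n_{E} = 211·21865·49.4 / (1.283043 × 10^6) = 177.63.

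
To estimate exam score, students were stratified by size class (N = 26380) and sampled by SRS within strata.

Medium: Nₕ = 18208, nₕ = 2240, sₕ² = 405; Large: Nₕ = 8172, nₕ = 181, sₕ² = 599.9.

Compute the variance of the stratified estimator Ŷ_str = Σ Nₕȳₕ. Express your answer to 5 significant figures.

Var(Ŷ_str) = Σₕ Nₕ²(1 − fₕ)sₕ²/nₕ.
Medium: 18208²·(1 − 2240/18208)·405/2240 = 5.2567797 × 10^7.
Large: 8172²·(1 − 181/8172)·599.9/181 = 2.1643614 × 10^8.
Sum = 2.6900394 × 10^8.

2.6900 × 10^8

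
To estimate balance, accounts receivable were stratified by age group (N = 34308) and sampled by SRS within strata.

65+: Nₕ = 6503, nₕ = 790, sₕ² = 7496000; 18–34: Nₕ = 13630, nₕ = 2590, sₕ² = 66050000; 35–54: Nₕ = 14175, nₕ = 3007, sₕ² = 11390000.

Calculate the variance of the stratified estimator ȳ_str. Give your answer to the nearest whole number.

Var(ȳ_str) = Σₕ Wₕ²(1 − fₕ)sₕ²/nₕ with Wₕ = Nₕ/N, N = 34308.
65+: Wₕ = 0.18954763; term = 0.18954763²·(1 − 0.12148239)·7496000/790 = 299.49506.
18–34: Wₕ = 0.39728343; term = 0.39728343²·(1 − 0.19002201)·66050000/2590 = 3260.2221.
35–54: Wₕ = 0.41316894; term = 0.41316894²·(1 − 0.21213404)·11390000/3007 = 509.44578.
Sum = 4069.1629.

4069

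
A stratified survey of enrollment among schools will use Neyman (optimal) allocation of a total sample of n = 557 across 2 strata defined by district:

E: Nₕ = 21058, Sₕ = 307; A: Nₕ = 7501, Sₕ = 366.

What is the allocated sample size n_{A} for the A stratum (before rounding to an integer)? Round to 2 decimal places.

166.03

Neyman allocation: nₕ = n·NₕSₕ / Σⱼ NⱼSⱼ.
Σ NⱼSⱼ = 21058·307 + 7501·366 = 9.210172 × 10^6.
n_{A} = 557·7501·366 / (9.210172 × 10^6) = 166.03.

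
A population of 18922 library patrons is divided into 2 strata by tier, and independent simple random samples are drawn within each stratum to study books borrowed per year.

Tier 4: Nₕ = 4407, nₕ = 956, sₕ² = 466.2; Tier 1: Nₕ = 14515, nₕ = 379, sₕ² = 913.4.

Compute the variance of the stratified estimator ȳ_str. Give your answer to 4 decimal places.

1.4018

Var(ȳ_str) = Σₕ Wₕ²(1 − fₕ)sₕ²/nₕ with Wₕ = Nₕ/N, N = 18922.
Tier 4: Wₕ = 0.23290350; term = 0.23290350²·(1 − 0.21692762)·466.2/956 = 0.020714207.
Tier 1: Wₕ = 0.76709650; term = 0.76709650²·(1 − 0.02611092)·913.4/379 = 1.3811196.
Sum = 1.4018338.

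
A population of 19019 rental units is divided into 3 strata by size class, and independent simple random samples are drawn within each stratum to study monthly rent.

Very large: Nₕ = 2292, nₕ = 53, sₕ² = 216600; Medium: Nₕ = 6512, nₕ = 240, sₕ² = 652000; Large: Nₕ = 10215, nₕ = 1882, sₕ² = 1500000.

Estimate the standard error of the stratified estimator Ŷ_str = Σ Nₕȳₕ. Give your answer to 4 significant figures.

Var(Ŷ_str) = Σₕ Nₕ²(1 − fₕ)sₕ²/nₕ.
Very large: 2292²·(1 − 53/2292)·216600/53 = 2.0972552 × 10^10.
Medium: 6512²·(1 − 240/6512)·652000/240 = 1.1095753 × 10^11.
Large: 10215²·(1 − 1882/10215)·1500000/1882 = 6.7843992 × 10^10.
Sum = 1.9977407 × 10^11.
SE = √(1.9977407 × 10^11) = 447000.

447000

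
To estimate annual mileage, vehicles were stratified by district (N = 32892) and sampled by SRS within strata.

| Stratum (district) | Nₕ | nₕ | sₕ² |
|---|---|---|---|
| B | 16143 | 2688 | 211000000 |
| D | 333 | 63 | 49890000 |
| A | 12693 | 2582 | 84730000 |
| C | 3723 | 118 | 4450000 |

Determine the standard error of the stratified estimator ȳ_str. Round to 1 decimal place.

142.1

Var(ȳ_str) = Σₕ Wₕ²(1 − fₕ)sₕ²/nₕ with Wₕ = Nₕ/N, N = 32892.
B: Wₕ = 0.49078803; term = 0.49078803²·(1 − 0.16651180)·211000000/2688 = 15759.433.
D: Wₕ = 0.01012404; term = 0.01012404²·(1 − 0.18918919)·49890000/63 = 65.811288.
A: Wₕ = 0.38589931; term = 0.38589931²·(1 − 0.20341921)·84730000/2582 = 3892.7705.
C: Wₕ = 0.11318862; term = 0.11318862²·(1 − 0.03169487)·4450000/118 = 467.83827.
Sum = 20185.853.
SE = √(20185.853) = 142.1.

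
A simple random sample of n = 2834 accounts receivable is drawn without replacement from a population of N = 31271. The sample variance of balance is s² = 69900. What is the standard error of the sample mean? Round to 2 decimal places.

Under SRS without replacement, Var(ȳ) = (1 − f)·s²/n with f = n/N = 2834/31271 = 0.09062710.
Var(ȳ) = (1 − 0.09062710)·69900/2834 = 0.90937290·24.664785 = 22.429487.
SE(ȳ) = √(22.429487) = 4.74.

4.74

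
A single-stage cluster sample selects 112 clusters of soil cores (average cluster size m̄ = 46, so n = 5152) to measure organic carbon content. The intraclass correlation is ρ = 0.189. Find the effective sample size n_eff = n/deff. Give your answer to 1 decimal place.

deff = 1 + (46 − 1)·0.189 = 1 + 8.505 = 9.505.
n_eff = 5152 / 9.505 = 542.0.

542.0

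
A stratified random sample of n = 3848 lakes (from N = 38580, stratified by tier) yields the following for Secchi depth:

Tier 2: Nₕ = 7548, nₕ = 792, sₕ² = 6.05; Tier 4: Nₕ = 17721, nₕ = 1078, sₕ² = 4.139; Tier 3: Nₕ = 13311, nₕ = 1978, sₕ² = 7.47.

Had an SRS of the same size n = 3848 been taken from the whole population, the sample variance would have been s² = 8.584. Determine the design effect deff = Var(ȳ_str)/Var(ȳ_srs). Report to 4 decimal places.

Var(ȳ_str) = Σ Wₕ²(1−fₕ)sₕ²/nₕ with Wₕ = Nₕ/38580:
  Tier 2: (7548/38580)²·(1−792/7548)·6.05/792 = 2.617142 × 10^-4
  Tier 4: (17721/38580)²·(1−1078/17721)·4.139/1078 = 7.6080272 × 10^-4
  Tier 3: (13311/38580)²·(1−1978/13311)·7.47/1978 = 3.8275903 × 10^-4
  → Var(ȳ_str) = 0.001405276.
Var(ȳ_srs) = (1 − 3848/38580)·8.584/3848 = 0.0020082705.
deff = 0.001405276 / 0.0020082705 = 0.6997.

0.6997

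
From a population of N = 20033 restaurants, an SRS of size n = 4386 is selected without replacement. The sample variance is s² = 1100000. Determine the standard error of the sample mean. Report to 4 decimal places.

Under SRS without replacement, Var(ȳ) = (1 − f)·s²/n with f = n/N = 4386/20033 = 0.21893875.
Var(ȳ) = (1 − 0.21893875)·1100000/4386 = 0.78106125·250.79799 = 195.88859.
SE(ȳ) = √(195.88859) = 13.9960.

13.9960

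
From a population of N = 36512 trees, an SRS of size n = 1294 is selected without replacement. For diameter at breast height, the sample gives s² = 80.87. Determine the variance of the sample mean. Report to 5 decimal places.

Under SRS without replacement, Var(ȳ) = (1 − f)·s²/n with f = n/N = 1294/36512 = 0.03544040.
Var(ȳ) = (1 − 0.03544040)·80.87/1294 = 0.96455960·0.062496136 = 0.060281248.

0.06028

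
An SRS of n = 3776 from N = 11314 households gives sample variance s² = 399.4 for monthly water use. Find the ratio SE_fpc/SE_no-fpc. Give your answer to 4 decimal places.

f = n/N = 3776/11314 = 0.33374580.
SE_no-fpc = √(s²/n) = 0.32522808; SE_fpc = √((1−f)s²/n) = 0.26546546.
Ratio = √(1−f) = 0.81624396.

0.8162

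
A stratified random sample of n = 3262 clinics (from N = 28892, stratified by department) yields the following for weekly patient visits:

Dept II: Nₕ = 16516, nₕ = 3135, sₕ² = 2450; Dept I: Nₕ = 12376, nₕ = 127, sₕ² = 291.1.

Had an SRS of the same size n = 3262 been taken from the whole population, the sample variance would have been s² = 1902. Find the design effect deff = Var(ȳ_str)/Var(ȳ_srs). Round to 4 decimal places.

Var(ȳ_str) = Σ Wₕ²(1−fₕ)sₕ²/nₕ with Wₕ = Nₕ/28892:
  Dept II: (16516/28892)²·(1−3135/16516)·2450/3135 = 0.20690299
  Dept I: (12376/28892)²·(1−127/12376)·291.1/127 = 0.41625955
  → Var(ȳ_str) = 0.62316254.
Var(ȳ_srs) = (1 − 3262/28892)·1902/3262 = 0.51724649.
deff = 0.62316254 / 0.51724649 = 1.2048.

1.2048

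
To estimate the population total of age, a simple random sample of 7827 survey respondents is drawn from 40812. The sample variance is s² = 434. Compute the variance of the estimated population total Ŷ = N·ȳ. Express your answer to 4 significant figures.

7.464 × 10^7

Var(Ŷ) = N²·Var(ȳ) = N²·(1 − n/N)·s²/n.
f = 7827/40812 = 0.19178183; Var(ȳ) = 0.80821817·434/7827 = 0.044814959.
Var(Ŷ) = 40812² · 0.044814959 = 7.4644663 × 10^7.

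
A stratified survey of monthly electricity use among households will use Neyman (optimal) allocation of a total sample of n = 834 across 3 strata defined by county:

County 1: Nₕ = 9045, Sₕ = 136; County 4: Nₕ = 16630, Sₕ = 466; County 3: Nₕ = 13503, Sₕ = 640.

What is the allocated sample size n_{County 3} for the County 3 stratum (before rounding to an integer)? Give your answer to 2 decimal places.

Neyman allocation: nₕ = n·NₕSₕ / Σⱼ NⱼSⱼ.
Σ NⱼSⱼ = 9045·136 + 16630·466 + 13503·640 = 1.762162 × 10^7.
n_{County 3} = 834·13503·640 / (1.762162 × 10^7) = 409.01.

409.01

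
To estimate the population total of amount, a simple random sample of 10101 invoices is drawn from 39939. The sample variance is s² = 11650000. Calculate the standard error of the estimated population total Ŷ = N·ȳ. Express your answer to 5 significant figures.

1.1724 × 10^6

Var(Ŷ) = N²·Var(ȳ) = N²·(1 − n/N)·s²/n.
f = 10101/39939 = 0.25291069; Var(ȳ) = 0.74708931·11650000/10101 = 861.65632.
Var(Ŷ) = 39939² · 861.65632 = 1.3744484 × 10^12.
SE(Ŷ) = √(1.3744484 × 10^12) = 1.1724 × 10^6.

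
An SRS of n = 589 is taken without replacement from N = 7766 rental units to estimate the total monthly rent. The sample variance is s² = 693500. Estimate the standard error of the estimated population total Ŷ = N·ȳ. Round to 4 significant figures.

Var(Ŷ) = N²·Var(ȳ) = N²·(1 − n/N)·s²/n.
f = 589/7766 = 0.07584342; Var(ȳ) = 0.92415658·693500/589 = 1088.1198.
Var(Ŷ) = 7766² · 1088.1198 = 6.5625328 × 10^10.
SE(Ŷ) = √(6.5625328 × 10^10) = 256200.

256200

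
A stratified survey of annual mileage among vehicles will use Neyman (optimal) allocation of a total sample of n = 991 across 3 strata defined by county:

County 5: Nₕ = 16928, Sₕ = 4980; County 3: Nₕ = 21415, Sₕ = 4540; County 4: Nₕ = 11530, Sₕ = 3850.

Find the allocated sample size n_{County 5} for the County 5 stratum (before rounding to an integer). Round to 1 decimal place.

369.8

Neyman allocation: nₕ = n·NₕSₕ / Σⱼ NⱼSⱼ.
Σ NⱼSⱼ = 16928·4980 + 21415·4540 + 11530·3850 = 2.2591604 × 10^8.
n_{County 5} = 991·16928·4980 / (2.2591604 × 10^8) = 369.8.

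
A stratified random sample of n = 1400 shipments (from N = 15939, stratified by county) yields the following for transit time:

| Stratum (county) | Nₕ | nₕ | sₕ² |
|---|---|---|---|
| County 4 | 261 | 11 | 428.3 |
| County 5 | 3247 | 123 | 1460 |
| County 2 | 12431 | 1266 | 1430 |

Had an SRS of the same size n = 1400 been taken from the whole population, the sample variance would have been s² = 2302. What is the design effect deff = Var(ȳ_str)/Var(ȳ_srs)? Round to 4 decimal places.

0.7341

Var(ȳ_str) = Σ Wₕ²(1−fₕ)sₕ²/nₕ with Wₕ = Nₕ/15939:
  County 4: (261/15939)²·(1−11/261)·428.3/11 = 0.010000317
  County 5: (3247/15939)²·(1−123/3247)·1460/123 = 0.47393515
  County 2: (12431/15939)²·(1−1266/12431)·1430/1266 = 0.61708499
  → Var(ȳ_str) = 1.1010205.
Var(ȳ_srs) = (1 − 1400/15939)·2302/1400 = 1.4998601.
deff = 1.1010205 / 1.4998601 = 0.7341.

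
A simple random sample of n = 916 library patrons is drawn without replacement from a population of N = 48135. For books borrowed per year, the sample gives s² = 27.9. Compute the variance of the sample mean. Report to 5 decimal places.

Under SRS without replacement, Var(ȳ) = (1 − f)·s²/n with f = n/N = 916/48135 = 0.01902981.
Var(ȳ) = (1 − 0.01902981)·27.9/916 = 0.98097019·0.030458515 = 0.029878895.

0.02988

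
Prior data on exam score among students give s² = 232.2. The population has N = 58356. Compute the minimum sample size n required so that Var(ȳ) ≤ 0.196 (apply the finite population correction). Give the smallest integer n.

1162

Without fpc, n₀ = s²/D = 232.2/0.196 = 1184.6939.
With fpc, (1 − n/N)·s²/n ≤ D requires n ≥ n₀/(1 + n₀/N) = 1184.6939/(1 + 1184.6939/58356) = 1161.1218.
Rounding up, n = 1162.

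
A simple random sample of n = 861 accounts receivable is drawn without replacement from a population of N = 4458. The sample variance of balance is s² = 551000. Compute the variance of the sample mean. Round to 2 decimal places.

Under SRS without replacement, Var(ȳ) = (1 − f)·s²/n with f = n/N = 861/4458 = 0.19313594.
Var(ȳ) = (1 − 0.19313594)·551000/861 = 0.80686406·639.95354 = 516.35552.

516.36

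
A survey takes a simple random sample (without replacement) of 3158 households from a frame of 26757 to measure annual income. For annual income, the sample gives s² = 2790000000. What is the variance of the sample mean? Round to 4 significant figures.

Under SRS without replacement, Var(ȳ) = (1 − f)·s²/n with f = n/N = 3158/26757 = 0.11802519.
Var(ȳ) = (1 − 0.11802519)·2790000000/3158 = 0.88197481·883470.55 = 779198.77.

779200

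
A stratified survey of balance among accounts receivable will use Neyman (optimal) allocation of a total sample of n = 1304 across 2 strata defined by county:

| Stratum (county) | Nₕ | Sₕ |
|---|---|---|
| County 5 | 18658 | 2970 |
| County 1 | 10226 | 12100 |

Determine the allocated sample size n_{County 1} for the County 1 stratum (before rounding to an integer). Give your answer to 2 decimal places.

Neyman allocation: nₕ = n·NₕSₕ / Σⱼ NⱼSⱼ.
Σ NⱼSⱼ = 18658·2970 + 10226·12100 = 1.7914886 × 10^8.
n_{County 1} = 1304·10226·12100 / (1.7914886 × 10^8) = 900.65.

900.65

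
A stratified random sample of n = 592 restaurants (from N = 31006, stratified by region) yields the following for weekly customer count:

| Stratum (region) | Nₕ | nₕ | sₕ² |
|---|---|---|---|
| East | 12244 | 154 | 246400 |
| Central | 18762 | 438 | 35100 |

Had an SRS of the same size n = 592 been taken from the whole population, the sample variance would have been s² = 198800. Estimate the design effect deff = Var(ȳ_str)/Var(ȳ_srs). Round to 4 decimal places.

Var(ȳ_str) = Σ Wₕ²(1−fₕ)sₕ²/nₕ with Wₕ = Nₕ/31006:
  East: (12244/31006)²·(1−154/12244)·246400/154 = 246.36449
  Central: (18762/31006)²·(1−438/18762)·35100/438 = 28.657674
  → Var(ȳ_str) = 275.02216.
Var(ȳ_srs) = (1 − 592/31006)·198800/592 = 329.39915.
deff = 275.02216 / 329.39915 = 0.8349.

0.8349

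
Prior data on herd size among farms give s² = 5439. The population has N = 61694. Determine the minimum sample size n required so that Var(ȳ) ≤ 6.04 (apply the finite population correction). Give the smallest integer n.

888

Without fpc, n₀ = s²/D = 5439/6.04 = 900.4967.
With fpc, (1 − n/N)·s²/n ≤ D requires n ≥ n₀/(1 + n₀/N) = 900.4967/(1 + 900.4967/61694) = 887.5420.
Rounding up, n = 888.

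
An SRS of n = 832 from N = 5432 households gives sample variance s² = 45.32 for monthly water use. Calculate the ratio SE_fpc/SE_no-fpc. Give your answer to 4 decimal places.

f = n/N = 832/5432 = 0.15316642.
SE_no-fpc = √(s²/n) = 0.23339056; SE_fpc = √((1−f)s²/n) = 0.21477431.
Ratio = √(1−f) = 0.92023561.

0.9202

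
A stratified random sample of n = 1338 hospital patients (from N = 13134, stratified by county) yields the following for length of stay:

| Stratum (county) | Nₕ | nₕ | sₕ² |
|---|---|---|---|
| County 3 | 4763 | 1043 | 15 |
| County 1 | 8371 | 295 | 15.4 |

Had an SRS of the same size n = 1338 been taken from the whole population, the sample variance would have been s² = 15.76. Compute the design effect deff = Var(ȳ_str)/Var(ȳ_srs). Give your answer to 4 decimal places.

Var(ȳ_str) = Σ Wₕ²(1−fₕ)sₕ²/nₕ with Wₕ = Nₕ/13134:
  County 3: (4763/13134)²·(1−1043/4763)·15/1043 = 0.0014771903
  County 1: (8371/13134)²·(1−295/8371)·15.4/295 = 0.020458714
  → Var(ȳ_str) = 0.021935904.
Var(ȳ_srs) = (1 − 1338/13134)·15.76/1338 = 0.010578835.
deff = 0.021935904 / 0.010578835 = 2.0736.

2.0736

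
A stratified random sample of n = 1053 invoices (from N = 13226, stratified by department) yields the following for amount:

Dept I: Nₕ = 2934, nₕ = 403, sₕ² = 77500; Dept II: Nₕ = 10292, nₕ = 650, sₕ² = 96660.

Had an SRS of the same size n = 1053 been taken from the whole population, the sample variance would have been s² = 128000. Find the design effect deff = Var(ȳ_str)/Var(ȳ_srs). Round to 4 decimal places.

0.8270

Var(ȳ_str) = Σ Wₕ²(1−fₕ)sₕ²/nₕ with Wₕ = Nₕ/13226:
  Dept I: (2934/13226)²·(1−403/2934)·77500/403 = 8.1637909
  Dept II: (10292/13226)²·(1−650/10292)·96660/650 = 84.361307
  → Var(ȳ_str) = 92.525098.
Var(ȳ_srs) = (1 − 1053/13226)·128000/1053 = 111.87955.
deff = 92.525098 / 111.87955 = 0.8270.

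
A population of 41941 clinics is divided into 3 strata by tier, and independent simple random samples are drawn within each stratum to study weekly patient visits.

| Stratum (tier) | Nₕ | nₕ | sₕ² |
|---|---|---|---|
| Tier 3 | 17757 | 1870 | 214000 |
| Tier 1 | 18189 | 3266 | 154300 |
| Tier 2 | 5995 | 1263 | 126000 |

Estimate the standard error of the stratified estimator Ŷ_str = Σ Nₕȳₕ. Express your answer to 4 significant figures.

218900

Var(Ŷ_str) = Σₕ Nₕ²(1 − fₕ)sₕ²/nₕ.
Tier 3: 17757²·(1 − 1870/17757)·214000/1870 = 3.2283726 × 10^10.
Tier 1: 18189²·(1 − 3266/18189)·154300/3266 = 1.282374 × 10^10.
Tier 2: 5995²·(1 − 1263/5995)·126000/1263 = 2.8300957 × 10^9.
Sum = 4.7937562 × 10^10.
SE = √(4.7937562 × 10^10) = 218900.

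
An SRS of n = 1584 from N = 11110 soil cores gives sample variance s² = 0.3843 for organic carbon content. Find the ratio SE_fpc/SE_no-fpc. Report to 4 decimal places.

0.9260

f = n/N = 1584/11110 = 0.14257426.
SE_no-fpc = √(s²/n) = 0.01557606; SE_fpc = √((1−f)s²/n) = 0.014423009.
Ratio = √(1−f) = 0.92597286.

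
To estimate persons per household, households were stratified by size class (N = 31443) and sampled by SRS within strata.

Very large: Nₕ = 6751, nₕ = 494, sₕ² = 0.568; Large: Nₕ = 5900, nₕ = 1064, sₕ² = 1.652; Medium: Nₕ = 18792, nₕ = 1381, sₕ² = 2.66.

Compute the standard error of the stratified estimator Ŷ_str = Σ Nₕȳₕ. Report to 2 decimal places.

Var(Ŷ_str) = Σₕ Nₕ²(1 − fₕ)sₕ²/nₕ.
Very large: 6751²·(1 − 494/6751)·0.568/494 = 48568.607.
Large: 5900²·(1 − 1064/5900)·1.652/1064 = 44300.305.
Medium: 18792²·(1 − 1381/18792)·2.66/1381 = 630209.11.
Sum = 723078.02.
SE = √(723078.02) = 850.34.

850.34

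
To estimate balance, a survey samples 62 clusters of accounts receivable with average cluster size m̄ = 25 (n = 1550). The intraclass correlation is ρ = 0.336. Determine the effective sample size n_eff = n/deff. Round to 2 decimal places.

171.01

deff = 1 + (25 − 1)·0.336 = 1 + 8.064 = 9.064.
n_eff = 1550 / 9.064 = 171.01.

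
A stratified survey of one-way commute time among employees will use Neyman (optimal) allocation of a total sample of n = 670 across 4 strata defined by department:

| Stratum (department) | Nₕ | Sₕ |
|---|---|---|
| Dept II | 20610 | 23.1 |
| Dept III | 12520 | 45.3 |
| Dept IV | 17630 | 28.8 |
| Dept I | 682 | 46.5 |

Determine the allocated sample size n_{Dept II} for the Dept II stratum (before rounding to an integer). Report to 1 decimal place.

Neyman allocation: nₕ = n·NₕSₕ / Σⱼ NⱼSⱼ.
Σ NⱼSⱼ = 20610·23.1 + 12520·45.3 + 17630·28.8 + 682·46.5 = 1.582704 × 10^6.
n_{Dept II} = 670·20610·23.1 / (1.582704 × 10^6) = 201.5.

201.5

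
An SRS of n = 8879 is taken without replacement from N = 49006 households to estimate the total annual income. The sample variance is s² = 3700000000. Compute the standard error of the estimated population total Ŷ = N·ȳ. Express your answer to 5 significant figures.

Var(Ŷ) = N²·Var(ȳ) = N²·(1 − n/N)·s²/n.
f = 8879/49006 = 0.18118190; Var(ȳ) = 0.81881810·3700000000/8879 = 341212.63.
Var(Ŷ) = 49006² · 341212.63 = 8.1945217 × 10^14.
SE(Ŷ) = √(8.1945217 × 10^14) = 2.8626 × 10^7.

2.8626 × 10^7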